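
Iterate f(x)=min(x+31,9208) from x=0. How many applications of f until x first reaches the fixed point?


Step 1: x=0, cap=9208, increment=31
Step 2: x grows by 31 each step until capped at 9208; fixed point is x=9208
Step 3: iterations = ceil(9208/31) = 298

298


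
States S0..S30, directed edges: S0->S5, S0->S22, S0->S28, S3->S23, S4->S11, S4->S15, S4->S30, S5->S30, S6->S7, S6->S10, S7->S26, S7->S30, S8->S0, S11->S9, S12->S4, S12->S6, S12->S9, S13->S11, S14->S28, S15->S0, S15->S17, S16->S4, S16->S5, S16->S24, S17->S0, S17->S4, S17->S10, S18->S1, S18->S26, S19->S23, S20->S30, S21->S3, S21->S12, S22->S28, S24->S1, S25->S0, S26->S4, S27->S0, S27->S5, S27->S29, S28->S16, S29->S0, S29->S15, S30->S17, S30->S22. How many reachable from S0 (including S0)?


BFS from S0:
  layer 0: {S0}
  layer 1: {S5, S22, S28}
  layer 2: {S16, S30}
  layer 3: {S4, S17, S24}
  layer 4: {S1, S10, S11, S15}
  layer 5: {S9}
Reachable set: {S0, S1, S4, S5, S9, S10, S11, S15, S16, S17, S22, S24, S28, S30}
Count = 14

14


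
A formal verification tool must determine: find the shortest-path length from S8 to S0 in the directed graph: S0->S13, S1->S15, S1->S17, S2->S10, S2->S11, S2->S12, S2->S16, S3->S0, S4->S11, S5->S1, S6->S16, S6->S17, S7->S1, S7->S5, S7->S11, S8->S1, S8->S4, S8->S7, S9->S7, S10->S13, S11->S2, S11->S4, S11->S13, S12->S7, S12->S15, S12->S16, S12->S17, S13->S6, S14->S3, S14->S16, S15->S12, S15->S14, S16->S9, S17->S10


BFS layer-by-layer from S8:
  dist 0: {S8}
  dist 1: {S1, S4, S7}
  dist 2: {S5, S11, S15, S17}
  dist 3: {S2, S10, S12, S13, S14}
  dist 4: {S3, S6, S16}
  dist 5: {S0, S9}
  -> S0 reached at distance 5
Shortest path length = 5

5


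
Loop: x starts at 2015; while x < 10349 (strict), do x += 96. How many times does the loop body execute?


Step 1: x goes from 2015 toward 10349 by 96; the body runs while x<10349, so iterations = ceil((bound-start)/step)
Step 2: Distance=8334
Step 3: ceil(8334/96)=87

87


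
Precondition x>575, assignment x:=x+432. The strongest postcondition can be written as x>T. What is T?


Formula: sp(P, x:=E) = exists old_x. (x = E[old_x/x]) AND P[old_x/x] (old_x is the value of x before the assignment; eliminate old_x by solving x = E[old_x/x] for old_x)
Step 1: Precondition P: x>575, i.e. old_x > 575
Step 2: Assignment gives x = old_x + 432, so old_x = x - 432
Step 3: Substitute into P: x - 432 > 575
Step 4: Simplify: x > 575+432 = 1007

1007


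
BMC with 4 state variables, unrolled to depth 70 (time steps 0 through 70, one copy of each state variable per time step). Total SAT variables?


BMC unrolls to depth k, creating one copy of each state var for steps 0..k.
Step count = 70 + 1 = 71 (steps 0 through 70)
Vars per step = 4
Total = 4 * 71 = 284

284


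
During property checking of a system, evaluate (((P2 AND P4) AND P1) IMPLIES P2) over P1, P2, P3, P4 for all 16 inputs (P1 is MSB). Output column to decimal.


Formula: (((P2 AND P4) AND P1) IMPLIES P2) over P1, P2, P3, P4 (16 rows)
Evaluate each row (bits = P1,P2,P3,P4, MSB first):
  row 0 [0000]: (((0 AND 0) AND 0) IMPLIES 0) -> 1
  row 1 [0001]: (((0 AND 1) AND 0) IMPLIES 0) -> 1
  row 2 [0010]: (((0 AND 0) AND 0) IMPLIES 0) -> 1
  row 3 [0011]: (((0 AND 1) AND 0) IMPLIES 0) -> 1
  row 4 [0100]: (((1 AND 0) AND 0) IMPLIES 1) -> 1
  row 5 [0101]: (((1 AND 1) AND 0) IMPLIES 1) -> 1
  row 6 [0110]: (((1 AND 0) AND 0) IMPLIES 1) -> 1
  row 7 [0111]: (((1 AND 1) AND 0) IMPLIES 1) -> 1
  row 8 [1000]: (((0 AND 0) AND 1) IMPLIES 0) -> 1
  row 9 [1001]: (((0 AND 1) AND 1) IMPLIES 0) -> 1
  row 10 [1010]: (((0 AND 0) AND 1) IMPLIES 0) -> 1
  row 11 [1011]: (((0 AND 1) AND 1) IMPLIES 0) -> 1
  row 12 [1100]: (((1 AND 0) AND 1) IMPLIES 1) -> 1
  row 13 [1101]: (((1 AND 1) AND 1) IMPLIES 1) -> 1
  row 14 [1110]: (((1 AND 0) AND 1) IMPLIES 1) -> 1
  row 15 [1111]: (((1 AND 1) AND 1) IMPLIES 1) -> 1
Full result column, 4 rows per line (P1,P2 fixed per line; P3,P4 runs 00..11 left to right):
  rows 0-3 [P1,P2=00]: 1111  = hex F
  rows 4-7 [P1,P2=01]: 1111  = hex F
  rows 8-11 [P1,P2=10]: 1111  = hex F
  rows 12-15 [P1,P2=11]: 1111  = hex F
Output column (row 0 .. row 15) = 1111111111111111
Output column grouped in 4s = 1111 1111 1111 1111 = 0xFFFF
Convert to decimal digit by digit (value = value*16 + digit):
  F -> 15
  15*16 + 15 (F) = 255
  255*16 + 15 (F) = 4095
  4095*16 + 15 (F) = 65535
Decimal = 65535

65535


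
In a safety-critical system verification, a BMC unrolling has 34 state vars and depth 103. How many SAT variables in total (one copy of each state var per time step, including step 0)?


BMC unrolls to depth k, creating one copy of each state var for steps 0..k.
Step count = 103 + 1 = 104 (steps 0 through 103)
Vars per step = 34
Total = 34 * 104 = 3536

3536


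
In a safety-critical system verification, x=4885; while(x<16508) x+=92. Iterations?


Step 1: x goes from 4885 toward 16508 by 92; the body runs while x<16508, so iterations = ceil((bound-start)/step)
Step 2: Distance=11623
Step 3: ceil(11623/92)=127

127


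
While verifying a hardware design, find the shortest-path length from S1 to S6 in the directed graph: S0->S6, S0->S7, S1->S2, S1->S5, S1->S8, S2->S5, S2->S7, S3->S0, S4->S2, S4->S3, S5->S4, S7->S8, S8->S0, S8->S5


BFS layer-by-layer from S1:
  dist 0: {S1}
  dist 1: {S2, S5, S8}
  dist 2: {S0, S4, S7}
  dist 3: {S3, S6}
  -> S6 reached at distance 3
Shortest path length = 3

3


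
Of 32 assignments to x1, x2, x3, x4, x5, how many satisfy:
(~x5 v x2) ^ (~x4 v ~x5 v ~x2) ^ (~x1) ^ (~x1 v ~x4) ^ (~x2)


CNF with 5 clauses over 5 vars (32 assignments).
An assignment satisfies CNF iff every clause has >=1 true literal.
Check each row (bits = x1,x2,x3,x4,x5; clause T/F shown):
  row 0 [00000]: clauses=TTTTT -> 1
  row 1 [00001]: clauses=FTTTT -> 0
  row 2 [00010]: clauses=TTTTT -> 1
  row 3 [00011]: clauses=FTTTT -> 0
  row 4 [00100]: clauses=TTTTT -> 1
  row 5 [00101]: clauses=FTTTT -> 0
  row 6 [00110]: clauses=TTTTT -> 1
  row 7 [00111]: clauses=FTTTT -> 0
  row 8 [01000]: clauses=TTTTF -> 0
  row 9 [01001]: clauses=TTTTF -> 0
  row 10 [01010]: clauses=TTTTF -> 0
  row 11 [01011]: clauses=TFTTF -> 0
  row 12 [01100]: clauses=TTTTF -> 0
  row 13 [01101]: clauses=TTTTF -> 0
  row 14 [01110]: clauses=TTTTF -> 0
  row 15 [01111]: clauses=TFTTF -> 0
  row 16 [10000]: clauses=TTFTT -> 0
  row 17 [10001]: clauses=FTFTT -> 0
  row 18 [10010]: clauses=TTFFT -> 0
  row 19 [10011]: clauses=FTFFT -> 0
  row 20 [10100]: clauses=TTFTT -> 0
  row 21 [10101]: clauses=FTFTT -> 0
  row 22 [10110]: clauses=TTFFT -> 0
  row 23 [10111]: clauses=FTFFT -> 0
  row 24 [11000]: clauses=TTFTF -> 0
  row 25 [11001]: clauses=TTFTF -> 0
  row 26 [11010]: clauses=TTFFF -> 0
  row 27 [11011]: clauses=TFFFF -> 0
  row 28 [11100]: clauses=TTFTF -> 0
  row 29 [11101]: clauses=TTFTF -> 0
  row 30 [11110]: clauses=TTFFF -> 0
  row 31 [11111]: clauses=TFFFF -> 0
Full result column, 8 rows per line (x1,x2 fixed per line; x3,x4,x5 runs 000..111 left to right):
  rows 0-7 [x1,x2=00]: 10101010  (ones: 4)
  rows 8-15 [x1,x2=01]: 00000000  (ones: 0)
  rows 16-23 [x1,x2=10]: 00000000  (ones: 0)
  rows 24-31 [x1,x2=11]: 00000000  (ones: 0)
Satisfying assignments = 4+0+0+0 = 4

4


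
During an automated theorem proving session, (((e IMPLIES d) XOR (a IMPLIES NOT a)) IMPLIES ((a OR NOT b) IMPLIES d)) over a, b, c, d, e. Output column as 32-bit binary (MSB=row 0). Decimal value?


Formula: (((e IMPLIES d) XOR (a IMPLIES NOT a)) IMPLIES ((a OR NOT b) IMPLIES d)) over a, b, c, d, e (32 rows)
Evaluate each row (bits = a,b,c,d,e, MSB first):
  row 0 [00000]: (((0 IMPLIES 0) XOR (0 IMPLIES NOT 0)) IMPLIES ((0 OR NOT 0) IMPLIES 0)) -> 1
  row 1 [00001]: (((1 IMPLIES 0) XOR (0 IMPLIES NOT 0)) IMPLIES ((0 OR NOT 0) IMPLIES 0)) -> 0
  row 2 [00010]: (((0 IMPLIES 1) XOR (0 IMPLIES NOT 0)) IMPLIES ((0 OR NOT 0) IMPLIES 1)) -> 1
  row 3 [00011]: (((1 IMPLIES 1) XOR (0 IMPLIES NOT 0)) IMPLIES ((0 OR NOT 0) IMPLIES 1)) -> 1
  row 4 [00100]: (((0 IMPLIES 0) XOR (0 IMPLIES NOT 0)) IMPLIES ((0 OR NOT 0) IMPLIES 0)) -> 1
  row 5 [00101]: (((1 IMPLIES 0) XOR (0 IMPLIES NOT 0)) IMPLIES ((0 OR NOT 0) IMPLIES 0)) -> 0
  row 6 [00110]: (((0 IMPLIES 1) XOR (0 IMPLIES NOT 0)) IMPLIES ((0 OR NOT 0) IMPLIES 1)) -> 1
  row 7 [00111]: (((1 IMPLIES 1) XOR (0 IMPLIES NOT 0)) IMPLIES ((0 OR NOT 0) IMPLIES 1)) -> 1
  row 8 [01000]: (((0 IMPLIES 0) XOR (0 IMPLIES NOT 0)) IMPLIES ((0 OR NOT 1) IMPLIES 0)) -> 1
  row 9 [01001]: (((1 IMPLIES 0) XOR (0 IMPLIES NOT 0)) IMPLIES ((0 OR NOT 1) IMPLIES 0)) -> 1
  row 10 [01010]: (((0 IMPLIES 1) XOR (0 IMPLIES NOT 0)) IMPLIES ((0 OR NOT 1) IMPLIES 1)) -> 1
  row 11 [01011]: (((1 IMPLIES 1) XOR (0 IMPLIES NOT 0)) IMPLIES ((0 OR NOT 1) IMPLIES 1)) -> 1
  row 12 [01100]: (((0 IMPLIES 0) XOR (0 IMPLIES NOT 0)) IMPLIES ((0 OR NOT 1) IMPLIES 0)) -> 1
  row 13 [01101]: (((1 IMPLIES 0) XOR (0 IMPLIES NOT 0)) IMPLIES ((0 OR NOT 1) IMPLIES 0)) -> 1
  row 14 [01110]: (((0 IMPLIES 1) XOR (0 IMPLIES NOT 0)) IMPLIES ((0 OR NOT 1) IMPLIES 1)) -> 1
  row 15 [01111]: (((1 IMPLIES 1) XOR (0 IMPLIES NOT 0)) IMPLIES ((0 OR NOT 1) IMPLIES 1)) -> 1
  row 16 [10000]: (((0 IMPLIES 0) XOR (1 IMPLIES NOT 1)) IMPLIES ((1 OR NOT 0) IMPLIES 0)) -> 0
  row 17 [10001]: (((1 IMPLIES 0) XOR (1 IMPLIES NOT 1)) IMPLIES ((1 OR NOT 0) IMPLIES 0)) -> 1
  row 18 [10010]: (((0 IMPLIES 1) XOR (1 IMPLIES NOT 1)) IMPLIES ((1 OR NOT 0) IMPLIES 1)) -> 1
  row 19 [10011]: (((1 IMPLIES 1) XOR (1 IMPLIES NOT 1)) IMPLIES ((1 OR NOT 0) IMPLIES 1)) -> 1
  row 20 [10100]: (((0 IMPLIES 0) XOR (1 IMPLIES NOT 1)) IMPLIES ((1 OR NOT 0) IMPLIES 0)) -> 0
  row 21 [10101]: (((1 IMPLIES 0) XOR (1 IMPLIES NOT 1)) IMPLIES ((1 OR NOT 0) IMPLIES 0)) -> 1
  row 22 [10110]: (((0 IMPLIES 1) XOR (1 IMPLIES NOT 1)) IMPLIES ((1 OR NOT 0) IMPLIES 1)) -> 1
  row 23 [10111]: (((1 IMPLIES 1) XOR (1 IMPLIES NOT 1)) IMPLIES ((1 OR NOT 0) IMPLIES 1)) -> 1
  row 24 [11000]: (((0 IMPLIES 0) XOR (1 IMPLIES NOT 1)) IMPLIES ((1 OR NOT 1) IMPLIES 0)) -> 0
  row 25 [11001]: (((1 IMPLIES 0) XOR (1 IMPLIES NOT 1)) IMPLIES ((1 OR NOT 1) IMPLIES 0)) -> 1
  row 26 [11010]: (((0 IMPLIES 1) XOR (1 IMPLIES NOT 1)) IMPLIES ((1 OR NOT 1) IMPLIES 1)) -> 1
  row 27 [11011]: (((1 IMPLIES 1) XOR (1 IMPLIES NOT 1)) IMPLIES ((1 OR NOT 1) IMPLIES 1)) -> 1
  row 28 [11100]: (((0 IMPLIES 0) XOR (1 IMPLIES NOT 1)) IMPLIES ((1 OR NOT 1) IMPLIES 0)) -> 0
  row 29 [11101]: (((1 IMPLIES 0) XOR (1 IMPLIES NOT 1)) IMPLIES ((1 OR NOT 1) IMPLIES 0)) -> 1
  row 30 [11110]: (((0 IMPLIES 1) XOR (1 IMPLIES NOT 1)) IMPLIES ((1 OR NOT 1) IMPLIES 1)) -> 1
  row 31 [11111]: (((1 IMPLIES 1) XOR (1 IMPLIES NOT 1)) IMPLIES ((1 OR NOT 1) IMPLIES 1)) -> 1
Full result column, 4 rows per line (a,b,c fixed per line; d,e runs 00..11 left to right):
  rows 0-3 [a,b,c=000]: 1011  = hex B
  rows 4-7 [a,b,c=001]: 1011  = hex B
  rows 8-11 [a,b,c=010]: 1111  = hex F
  rows 12-15 [a,b,c=011]: 1111  = hex F
  rows 16-19 [a,b,c=100]: 0111  = hex 7
  rows 20-23 [a,b,c=101]: 0111  = hex 7
  rows 24-27 [a,b,c=110]: 0111  = hex 7
  rows 28-31 [a,b,c=111]: 0111  = hex 7
Output column (row 0 .. row 31) = 10111011111111110111011101110111
Output column grouped in 4s = 1011 1011 1111 1111 0111 0111 0111 0111 = 0xBBFF7777
Convert to decimal digit by digit (value = value*16 + digit):
  B -> 11
  11*16 + 11 (B) = 187
  187*16 + 15 (F) = 3007
  3007*16 + 15 (F) = 48127
  48127*16 + 7 = 770039
  770039*16 + 7 = 12320631
  12320631*16 + 7 = 197130103
  197130103*16 + 7 = 3154081655
Decimal = 3154081655

3154081655


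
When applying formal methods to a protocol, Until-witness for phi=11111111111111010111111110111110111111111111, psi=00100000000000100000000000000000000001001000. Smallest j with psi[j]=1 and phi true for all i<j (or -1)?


(phi U psi) at 0: need smallest j with psi[j]=1 and phi[i]=1 for all i in [0,j).
Scan from step 0:
  step 0: phi=1, psi=0 -> continue
  step 1: phi=1, psi=0 -> continue
  step 2: psi=1 and phi held for [0,2) -> witness found
Witness step = 2

2


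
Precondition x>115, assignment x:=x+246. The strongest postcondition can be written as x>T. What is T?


Formula: sp(P, x:=E) = exists old_x. (x = E[old_x/x]) AND P[old_x/x] (old_x is the value of x before the assignment; eliminate old_x by solving x = E[old_x/x] for old_x)
Step 1: Precondition P: x>115, i.e. old_x > 115
Step 2: Assignment gives x = old_x + 246, so old_x = x - 246
Step 3: Substitute into P: x - 246 > 115
Step 4: Simplify: x > 115+246 = 361

361


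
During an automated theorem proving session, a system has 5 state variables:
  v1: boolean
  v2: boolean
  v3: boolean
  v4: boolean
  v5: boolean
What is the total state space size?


State space = product of domain sizes of all variables.
Domain sizes:
  v1 (boolean): 2
  v2 (boolean): 2
  v3 (boolean): 2
  v4 (boolean): 2
  v5 (boolean): 2
Product = 2 * 2 * 2 * 2 * 2 = 32

32


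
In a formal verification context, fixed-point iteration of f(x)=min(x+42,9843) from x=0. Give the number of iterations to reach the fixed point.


Step 1: x=0, cap=9843, increment=42
Step 2: x grows by 42 each step until capped at 9843; fixed point is x=9843
Step 3: iterations = ceil(9843/42) = 235

235


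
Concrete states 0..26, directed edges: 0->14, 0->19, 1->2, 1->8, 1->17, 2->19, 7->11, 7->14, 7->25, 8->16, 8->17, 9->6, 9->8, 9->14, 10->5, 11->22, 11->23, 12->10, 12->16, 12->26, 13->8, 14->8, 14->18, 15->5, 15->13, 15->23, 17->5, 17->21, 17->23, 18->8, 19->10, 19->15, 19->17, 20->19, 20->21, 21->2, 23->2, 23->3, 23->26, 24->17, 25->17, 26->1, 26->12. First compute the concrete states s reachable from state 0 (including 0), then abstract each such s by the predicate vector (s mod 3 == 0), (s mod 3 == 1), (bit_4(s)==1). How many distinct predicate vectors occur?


BFS from 0:
Concrete reachable: {0, 1, 2, 3, 5, 8, 10, 12, 13, 14, 15, 16, 17, 18, 19, 21, 23, 26}
Abstract via predicates (s mod 3 == 0), (s mod 3 == 1), (bit_4(s)==1):
  (0,0,0) <- {2, 5, 8, 14}
  (0,0,1) <- {17, 23, 26}
  (0,1,0) <- {1, 10, 13}
  (0,1,1) <- {16, 19}
  (1,0,0) <- {0, 3, 12, 15}
  (1,0,1) <- {18, 21}
Distinct abstract states = 6

6


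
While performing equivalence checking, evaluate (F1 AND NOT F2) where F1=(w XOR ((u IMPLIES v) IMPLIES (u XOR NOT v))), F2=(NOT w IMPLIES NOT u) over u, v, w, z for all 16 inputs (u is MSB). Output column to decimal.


F1 = (w XOR ((u IMPLIES v) IMPLIES (u XOR NOT v)))
F2 = (NOT w IMPLIES NOT u)
Counterexample to F1=>F2 is where F1=1 and F2=0.
Evaluate each row (bits = u,v,w,z, MSB first):
  row 0 [0000]: F1=1 F2=1 -> F1&~F2 -> 0
  row 1 [0001]: F1=1 F2=1 -> F1&~F2 -> 0
  row 2 [0010]: F1=0 F2=1 -> F1&~F2 -> 0
  row 3 [0011]: F1=0 F2=1 -> F1&~F2 -> 0
  row 4 [0100]: F1=0 F2=1 -> F1&~F2 -> 0
  row 5 [0101]: F1=0 F2=1 -> F1&~F2 -> 0
  row 6 [0110]: F1=1 F2=1 -> F1&~F2 -> 0
  row 7 [0111]: F1=1 F2=1 -> F1&~F2 -> 0
  row 8 [1000]: F1=1 F2=0 -> F1&~F2 -> 1
  row 9 [1001]: F1=1 F2=0 -> F1&~F2 -> 1
  row 10 [1010]: F1=0 F2=1 -> F1&~F2 -> 0
  row 11 [1011]: F1=0 F2=1 -> F1&~F2 -> 0
  row 12 [1100]: F1=1 F2=0 -> F1&~F2 -> 1
  row 13 [1101]: F1=1 F2=0 -> F1&~F2 -> 1
  row 14 [1110]: F1=0 F2=1 -> F1&~F2 -> 0
  row 15 [1111]: F1=0 F2=1 -> F1&~F2 -> 0
Full result column, 4 rows per line (u,v fixed per line; w,z runs 00..11 left to right):
  rows 0-3 [u,v=00]: 0000  = hex 0
  rows 4-7 [u,v=01]: 0000  = hex 0
  rows 8-11 [u,v=10]: 1100  = hex C
  rows 12-15 [u,v=11]: 1100  = hex C
Counterexample vector (row 0 .. row 15) = 0000000011001100
Output column grouped in 4s = 0000 0000 1100 1100 = 0x00CC
Convert to decimal digit by digit (value = value*16 + digit):
  0 -> 0
  0*16 + 0 = 0
  0*16 + 12 (C) = 12
  12*16 + 12 (C) = 204
Decimal = 204

204


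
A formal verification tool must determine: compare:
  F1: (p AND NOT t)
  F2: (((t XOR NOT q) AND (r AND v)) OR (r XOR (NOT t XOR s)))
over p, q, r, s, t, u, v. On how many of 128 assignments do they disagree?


F1 = (p AND NOT t)
F2 = (((t XOR NOT q) AND (r AND v)) OR (r XOR (NOT t XOR s)))
Evaluate both on each of 128 rows (bits = p,q,r,s,t,u,v):
  row 0 [0000000]: F1=0 F2=1 (differ) -> 1
  row 1 [0000001]: F1=0 F2=1 (differ) -> 1
  row 2 [0000010]: F1=0 F2=1 (differ) -> 1
  row 3 [0000011]: F1=0 F2=1 (differ) -> 1
  row 4 [0000100]: F1=0 F2=0 -> 0
  (every remaining row is evaluated the same way; all 128 results are listed next)
Full result column, 8 rows per line (p,q,r,s fixed per line; t,u,v runs 000..111 left to right):
  rows 0-7 [p,q,r,s=0000]: 11110000  (ones: 4)
  rows 8-15 [p,q,r,s=0001]: 00001111  (ones: 4)
  rows 16-23 [p,q,r,s=0010]: 01011111  (ones: 6)
  rows 24-31 [p,q,r,s=0011]: 11110000  (ones: 4)
  rows 32-39 [p,q,r,s=0100]: 11110000  (ones: 4)
  rows 40-47 [p,q,r,s=0101]: 00001111  (ones: 4)
  rows 48-55 [p,q,r,s=0110]: 00001111  (ones: 4)
  rows 56-63 [p,q,r,s=0111]: 11110101  (ones: 6)
  rows 64-71 [p,q,r,s=1000]: 00000000  (ones: 0)
  rows 72-79 [p,q,r,s=1001]: 11111111  (ones: 8)
  rows 80-87 [p,q,r,s=1010]: 10101111  (ones: 6)
  rows 88-95 [p,q,r,s=1011]: 00000000  (ones: 0)
  rows 96-103 [p,q,r,s=1100]: 00000000  (ones: 0)
  rows 104-111 [p,q,r,s=1101]: 11111111  (ones: 8)
  rows 112-119 [p,q,r,s=1110]: 11111111  (ones: 8)
  rows 120-127 [p,q,r,s=1111]: 00000101  (ones: 2)
Disagreements = 4+4+6+4+4+4+4+6+0+8+6+0+0+8+8+2 = 68

68


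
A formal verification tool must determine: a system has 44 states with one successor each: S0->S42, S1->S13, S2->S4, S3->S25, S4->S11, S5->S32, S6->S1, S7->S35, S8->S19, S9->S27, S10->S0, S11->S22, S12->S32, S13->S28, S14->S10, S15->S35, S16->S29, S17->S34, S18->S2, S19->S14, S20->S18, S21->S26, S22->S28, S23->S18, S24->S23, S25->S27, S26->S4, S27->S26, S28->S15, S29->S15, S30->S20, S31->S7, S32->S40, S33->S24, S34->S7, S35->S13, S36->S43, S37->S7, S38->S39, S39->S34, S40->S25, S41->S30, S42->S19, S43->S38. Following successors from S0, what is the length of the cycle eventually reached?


Trace from S0 until a state repeats:
  S0 -> S42 -> S19 -> S14 -> S10 -> S0
S0 first seen at step 0, revisited at step 5.
Cycle length = 5 - 0 = 5

5


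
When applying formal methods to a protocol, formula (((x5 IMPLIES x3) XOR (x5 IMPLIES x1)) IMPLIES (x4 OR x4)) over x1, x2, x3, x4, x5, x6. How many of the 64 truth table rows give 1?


Formula: (((x5 IMPLIES x3) XOR (x5 IMPLIES x1)) IMPLIES (x4 OR x4)) over 6 vars (64 rows)
Evaluate each row (x1, x2, x3, x4, x5, x6 as bits, MSB first):
  row 0 [000000]: (((0 IMPLIES 0) XOR (0 IMPLIES 0)) IMPLIES (0 OR 0)) -> 1
  row 1 [000001]: (((0 IMPLIES 0) XOR (0 IMPLIES 0)) IMPLIES (0 OR 0)) -> 1
  row 2 [000010]: (((1 IMPLIES 0) XOR (1 IMPLIES 0)) IMPLIES (0 OR 0)) -> 1
  row 3 [000011]: (((1 IMPLIES 0) XOR (1 IMPLIES 0)) IMPLIES (0 OR 0)) -> 1
  row 4 [000100]: (((0 IMPLIES 0) XOR (0 IMPLIES 0)) IMPLIES (1 OR 1)) -> 1
  (every remaining row is evaluated the same way; all 64 results are listed next)
Full result column, 8 rows per line (x1,x2,x3 fixed per line; x4,x5,x6 runs 000..111 left to right):
  rows 0-7 [x1,x2,x3=000]: 11111111  (ones: 8)
  rows 8-15 [x1,x2,x3=001]: 11001111  (ones: 6)
  rows 16-23 [x1,x2,x3=010]: 11111111  (ones: 8)
  rows 24-31 [x1,x2,x3=011]: 11001111  (ones: 6)
  rows 32-39 [x1,x2,x3=100]: 11001111  (ones: 6)
  rows 40-47 [x1,x2,x3=101]: 11111111  (ones: 8)
  rows 48-55 [x1,x2,x3=110]: 11001111  (ones: 6)
  rows 56-63 [x1,x2,x3=111]: 11111111  (ones: 8)
Count of 1-rows = 8+6+8+6+6+8+6+8 = 56

56


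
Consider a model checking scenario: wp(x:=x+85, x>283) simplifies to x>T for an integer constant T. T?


Formula: wp(x:=E, P) = P[E/x] (substitute E for x in postcondition)
Step 1: Postcondition: x>283
Step 2: Substitute x+85 for x: x+85>283
Step 3: Solve for x: x > 283-85 = 198

198


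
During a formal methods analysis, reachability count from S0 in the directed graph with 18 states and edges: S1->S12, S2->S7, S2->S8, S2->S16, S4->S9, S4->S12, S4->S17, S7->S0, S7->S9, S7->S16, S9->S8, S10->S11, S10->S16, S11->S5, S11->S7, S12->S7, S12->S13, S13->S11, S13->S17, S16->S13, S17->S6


BFS from S0:
  layer 0: {S0}
Reachable set: {S0}
Count = 1

1


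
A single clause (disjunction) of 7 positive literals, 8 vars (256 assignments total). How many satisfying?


Step 1: Total=2^8=256
Step 2: Unsat when all 7 false: 2^1=2
Step 3: Sat=256-2=254

254


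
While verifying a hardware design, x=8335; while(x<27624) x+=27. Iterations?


Step 1: x goes from 8335 toward 27624 by 27; the body runs while x<27624, so iterations = ceil((bound-start)/step)
Step 2: Distance=19289
Step 3: ceil(19289/27)=715

715


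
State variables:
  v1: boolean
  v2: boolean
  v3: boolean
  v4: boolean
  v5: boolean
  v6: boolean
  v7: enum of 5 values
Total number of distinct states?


State space = product of domain sizes of all variables.
Domain sizes:
  v1 (boolean): 2
  v2 (boolean): 2
  v3 (boolean): 2
  v4 (boolean): 2
  v5 (boolean): 2
  v6 (boolean): 2
  v7 (enum of 5 values): 5
Product = 2 * 2 * 2 * 2 * 2 * 2 * 5 = 320

320


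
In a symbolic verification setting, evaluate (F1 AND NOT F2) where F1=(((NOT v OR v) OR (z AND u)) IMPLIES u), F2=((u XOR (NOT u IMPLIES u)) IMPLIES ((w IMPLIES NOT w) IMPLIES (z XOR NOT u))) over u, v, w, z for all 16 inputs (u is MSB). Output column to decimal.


F1 = (((NOT v OR v) OR (z AND u)) IMPLIES u)
F2 = ((u XOR (NOT u IMPLIES u)) IMPLIES ((w IMPLIES NOT w) IMPLIES (z XOR NOT u)))
Counterexample to F1=>F2 is where F1=1 and F2=0.
Evaluate each row (bits = u,v,w,z, MSB first):
  row 0 [0000]: F1=0 F2=1 -> F1&~F2 -> 0
  row 1 [0001]: F1=0 F2=1 -> F1&~F2 -> 0
  row 2 [0010]: F1=0 F2=1 -> F1&~F2 -> 0
  row 3 [0011]: F1=0 F2=1 -> F1&~F2 -> 0
  row 4 [0100]: F1=0 F2=1 -> F1&~F2 -> 0
  row 5 [0101]: F1=0 F2=1 -> F1&~F2 -> 0
  row 6 [0110]: F1=0 F2=1 -> F1&~F2 -> 0
  row 7 [0111]: F1=0 F2=1 -> F1&~F2 -> 0
  row 8 [1000]: F1=1 F2=1 -> F1&~F2 -> 0
  row 9 [1001]: F1=1 F2=1 -> F1&~F2 -> 0
  row 10 [1010]: F1=1 F2=1 -> F1&~F2 -> 0
  row 11 [1011]: F1=1 F2=1 -> F1&~F2 -> 0
  row 12 [1100]: F1=1 F2=1 -> F1&~F2 -> 0
  row 13 [1101]: F1=1 F2=1 -> F1&~F2 -> 0
  row 14 [1110]: F1=1 F2=1 -> F1&~F2 -> 0
  row 15 [1111]: F1=1 F2=1 -> F1&~F2 -> 0
Full result column, 4 rows per line (u,v fixed per line; w,z runs 00..11 left to right):
  rows 0-3 [u,v=00]: 0000  = hex 0
  rows 4-7 [u,v=01]: 0000  = hex 0
  rows 8-11 [u,v=10]: 0000  = hex 0
  rows 12-15 [u,v=11]: 0000  = hex 0
Counterexample vector (row 0 .. row 15) = 0000000000000000
Output column grouped in 4s = 0000 0000 0000 0000 = 0x0000
Convert to decimal digit by digit (value = value*16 + digit):
  0 -> 0
  0*16 + 0 = 0
  0*16 + 0 = 0
  0*16 + 0 = 0
Decimal = 0

0


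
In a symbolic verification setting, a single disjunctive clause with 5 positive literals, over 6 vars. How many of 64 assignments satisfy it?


Step 1: Total=2^6=64
Step 2: Unsat when all 5 false: 2^1=2
Step 3: Sat=64-2=62

62


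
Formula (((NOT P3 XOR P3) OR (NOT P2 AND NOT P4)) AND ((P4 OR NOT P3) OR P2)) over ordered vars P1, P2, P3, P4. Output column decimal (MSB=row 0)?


Formula: (((NOT P3 XOR P3) OR (NOT P2 AND NOT P4)) AND ((P4 OR NOT P3) OR P2)) over P1, P2, P3, P4 (16 rows)
Evaluate each row (bits = P1,P2,P3,P4, MSB first):
  row 0 [0000]: (((NOT 0 XOR 0) OR (NOT 0 AND NOT 0)) AND ((0 OR NOT 0) OR 0)) -> 1
  row 1 [0001]: (((NOT 0 XOR 0) OR (NOT 0 AND NOT 1)) AND ((1 OR NOT 0) OR 0)) -> 1
  row 2 [0010]: (((NOT 1 XOR 1) OR (NOT 0 AND NOT 0)) AND ((0 OR NOT 1) OR 0)) -> 0
  row 3 [0011]: (((NOT 1 XOR 1) OR (NOT 0 AND NOT 1)) AND ((1 OR NOT 1) OR 0)) -> 1
  row 4 [0100]: (((NOT 0 XOR 0) OR (NOT 1 AND NOT 0)) AND ((0 OR NOT 0) OR 1)) -> 1
  row 5 [0101]: (((NOT 0 XOR 0) OR (NOT 1 AND NOT 1)) AND ((1 OR NOT 0) OR 1)) -> 1
  row 6 [0110]: (((NOT 1 XOR 1) OR (NOT 1 AND NOT 0)) AND ((0 OR NOT 1) OR 1)) -> 1
  row 7 [0111]: (((NOT 1 XOR 1) OR (NOT 1 AND NOT 1)) AND ((1 OR NOT 1) OR 1)) -> 1
  row 8 [1000]: (((NOT 0 XOR 0) OR (NOT 0 AND NOT 0)) AND ((0 OR NOT 0) OR 0)) -> 1
  row 9 [1001]: (((NOT 0 XOR 0) OR (NOT 0 AND NOT 1)) AND ((1 OR NOT 0) OR 0)) -> 1
  row 10 [1010]: (((NOT 1 XOR 1) OR (NOT 0 AND NOT 0)) AND ((0 OR NOT 1) OR 0)) -> 0
  row 11 [1011]: (((NOT 1 XOR 1) OR (NOT 0 AND NOT 1)) AND ((1 OR NOT 1) OR 0)) -> 1
  row 12 [1100]: (((NOT 0 XOR 0) OR (NOT 1 AND NOT 0)) AND ((0 OR NOT 0) OR 1)) -> 1
  row 13 [1101]: (((NOT 0 XOR 0) OR (NOT 1 AND NOT 1)) AND ((1 OR NOT 0) OR 1)) -> 1
  row 14 [1110]: (((NOT 1 XOR 1) OR (NOT 1 AND NOT 0)) AND ((0 OR NOT 1) OR 1)) -> 1
  row 15 [1111]: (((NOT 1 XOR 1) OR (NOT 1 AND NOT 1)) AND ((1 OR NOT 1) OR 1)) -> 1
Full result column, 4 rows per line (P1,P2 fixed per line; P3,P4 runs 00..11 left to right):
  rows 0-3 [P1,P2=00]: 1101  = hex D
  rows 4-7 [P1,P2=01]: 1111  = hex F
  rows 8-11 [P1,P2=10]: 1101  = hex D
  rows 12-15 [P1,P2=11]: 1111  = hex F
Output column (row 0 .. row 15) = 1101111111011111
Output column grouped in 4s = 1101 1111 1101 1111 = 0xDFDF
Convert to decimal digit by digit (value = value*16 + digit):
  D -> 13
  13*16 + 15 (F) = 223
  223*16 + 13 (D) = 3581
  3581*16 + 15 (F) = 57311
Decimal = 57311

57311


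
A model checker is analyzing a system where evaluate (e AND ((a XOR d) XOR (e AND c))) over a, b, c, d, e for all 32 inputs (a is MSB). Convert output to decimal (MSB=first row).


Formula: (e AND ((a XOR d) XOR (e AND c))) over a, b, c, d, e (32 rows)
Evaluate each row (bits = a,b,c,d,e, MSB first):
  row 0 [00000]: (0 AND ((0 XOR 0) XOR (0 AND 0))) -> 0
  row 1 [00001]: (1 AND ((0 XOR 0) XOR (1 AND 0))) -> 0
  row 2 [00010]: (0 AND ((0 XOR 1) XOR (0 AND 0))) -> 0
  row 3 [00011]: (1 AND ((0 XOR 1) XOR (1 AND 0))) -> 1
  row 4 [00100]: (0 AND ((0 XOR 0) XOR (0 AND 1))) -> 0
  row 5 [00101]: (1 AND ((0 XOR 0) XOR (1 AND 1))) -> 1
  row 6 [00110]: (0 AND ((0 XOR 1) XOR (0 AND 1))) -> 0
  row 7 [00111]: (1 AND ((0 XOR 1) XOR (1 AND 1))) -> 0
  row 8 [01000]: (0 AND ((0 XOR 0) XOR (0 AND 0))) -> 0
  row 9 [01001]: (1 AND ((0 XOR 0) XOR (1 AND 0))) -> 0
  row 10 [01010]: (0 AND ((0 XOR 1) XOR (0 AND 0))) -> 0
  row 11 [01011]: (1 AND ((0 XOR 1) XOR (1 AND 0))) -> 1
  row 12 [01100]: (0 AND ((0 XOR 0) XOR (0 AND 1))) -> 0
  row 13 [01101]: (1 AND ((0 XOR 0) XOR (1 AND 1))) -> 1
  row 14 [01110]: (0 AND ((0 XOR 1) XOR (0 AND 1))) -> 0
  row 15 [01111]: (1 AND ((0 XOR 1) XOR (1 AND 1))) -> 0
  row 16 [10000]: (0 AND ((1 XOR 0) XOR (0 AND 0))) -> 0
  row 17 [10001]: (1 AND ((1 XOR 0) XOR (1 AND 0))) -> 1
  row 18 [10010]: (0 AND ((1 XOR 1) XOR (0 AND 0))) -> 0
  row 19 [10011]: (1 AND ((1 XOR 1) XOR (1 AND 0))) -> 0
  row 20 [10100]: (0 AND ((1 XOR 0) XOR (0 AND 1))) -> 0
  row 21 [10101]: (1 AND ((1 XOR 0) XOR (1 AND 1))) -> 0
  row 22 [10110]: (0 AND ((1 XOR 1) XOR (0 AND 1))) -> 0
  row 23 [10111]: (1 AND ((1 XOR 1) XOR (1 AND 1))) -> 1
  row 24 [11000]: (0 AND ((1 XOR 0) XOR (0 AND 0))) -> 0
  row 25 [11001]: (1 AND ((1 XOR 0) XOR (1 AND 0))) -> 1
  row 26 [11010]: (0 AND ((1 XOR 1) XOR (0 AND 0))) -> 0
  row 27 [11011]: (1 AND ((1 XOR 1) XOR (1 AND 0))) -> 0
  row 28 [11100]: (0 AND ((1 XOR 0) XOR (0 AND 1))) -> 0
  row 29 [11101]: (1 AND ((1 XOR 0) XOR (1 AND 1))) -> 0
  row 30 [11110]: (0 AND ((1 XOR 1) XOR (0 AND 1))) -> 0
  row 31 [11111]: (1 AND ((1 XOR 1) XOR (1 AND 1))) -> 1
Full result column, 4 rows per line (a,b,c fixed per line; d,e runs 00..11 left to right):
  rows 0-3 [a,b,c=000]: 0001  = hex 1
  rows 4-7 [a,b,c=001]: 0100  = hex 4
  rows 8-11 [a,b,c=010]: 0001  = hex 1
  rows 12-15 [a,b,c=011]: 0100  = hex 4
  rows 16-19 [a,b,c=100]: 0100  = hex 4
  rows 20-23 [a,b,c=101]: 0001  = hex 1
  rows 24-27 [a,b,c=110]: 0100  = hex 4
  rows 28-31 [a,b,c=111]: 0001  = hex 1
Output column (row 0 .. row 31) = 00010100000101000100000101000001
Output column grouped in 4s = 0001 0100 0001 0100 0100 0001 0100 0001 = 0x14144141
Convert to decimal digit by digit (value = value*16 + digit):
  1 -> 1
  1*16 + 4 = 20
  20*16 + 1 = 321
  321*16 + 4 = 5140
  5140*16 + 4 = 82244
  82244*16 + 1 = 1315905
  1315905*16 + 4 = 21054484
  21054484*16 + 1 = 336871745
Decimal = 336871745

336871745


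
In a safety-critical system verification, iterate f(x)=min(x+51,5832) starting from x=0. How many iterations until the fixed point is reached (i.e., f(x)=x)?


Step 1: x=0, cap=5832, increment=51
Step 2: x grows by 51 each step until capped at 5832; fixed point is x=5832
Step 3: iterations = ceil(5832/51) = 115

115


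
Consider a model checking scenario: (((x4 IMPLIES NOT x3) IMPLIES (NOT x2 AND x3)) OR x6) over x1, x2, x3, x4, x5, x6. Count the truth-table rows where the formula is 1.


Formula: (((x4 IMPLIES NOT x3) IMPLIES (NOT x2 AND x3)) OR x6) over 6 vars (64 rows)
Evaluate each row (x1, x2, x3, x4, x5, x6 as bits, MSB first):
  row 0 [000000]: (((0 IMPLIES NOT 0) IMPLIES (NOT 0 AND 0)) OR 0) -> 0
  row 1 [000001]: (((0 IMPLIES NOT 0) IMPLIES (NOT 0 AND 0)) OR 1) -> 1
  row 2 [000010]: (((0 IMPLIES NOT 0) IMPLIES (NOT 0 AND 0)) OR 0) -> 0
  row 3 [000011]: (((0 IMPLIES NOT 0) IMPLIES (NOT 0 AND 0)) OR 1) -> 1
  row 4 [000100]: (((1 IMPLIES NOT 0) IMPLIES (NOT 0 AND 0)) OR 0) -> 0
  (every remaining row is evaluated the same way; all 64 results are listed next)
Full result column, 8 rows per line (x1,x2,x3 fixed per line; x4,x5,x6 runs 000..111 left to right):
  rows 0-7 [x1,x2,x3=000]: 01010101  (ones: 4)
  rows 8-15 [x1,x2,x3=001]: 11111111  (ones: 8)
  rows 16-23 [x1,x2,x3=010]: 01010101  (ones: 4)
  rows 24-31 [x1,x2,x3=011]: 01011111  (ones: 6)
  rows 32-39 [x1,x2,x3=100]: 01010101  (ones: 4)
  rows 40-47 [x1,x2,x3=101]: 11111111  (ones: 8)
  rows 48-55 [x1,x2,x3=110]: 01010101  (ones: 4)
  rows 56-63 [x1,x2,x3=111]: 01011111  (ones: 6)
Count of 1-rows = 4+8+4+6+4+8+4+6 = 44

44


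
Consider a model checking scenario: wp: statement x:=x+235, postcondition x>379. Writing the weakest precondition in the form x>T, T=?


Formula: wp(x:=E, P) = P[E/x] (substitute E for x in postcondition)
Step 1: Postcondition: x>379
Step 2: Substitute x+235 for x: x+235>379
Step 3: Solve for x: x > 379-235 = 144

144


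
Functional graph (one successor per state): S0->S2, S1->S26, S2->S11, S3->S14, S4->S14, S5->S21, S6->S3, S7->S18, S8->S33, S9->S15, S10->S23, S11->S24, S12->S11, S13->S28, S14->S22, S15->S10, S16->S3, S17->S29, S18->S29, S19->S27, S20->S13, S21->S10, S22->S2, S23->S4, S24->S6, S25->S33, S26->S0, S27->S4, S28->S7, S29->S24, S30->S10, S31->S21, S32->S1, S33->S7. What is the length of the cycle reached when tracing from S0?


Trace from S0 until a state repeats:
  S0 -> S2 -> S11 -> S24 -> S6 -> S3 -> S14 -> S22 -> S2
S2 first seen at step 1, revisited at step 8.
Cycle length = 8 - 1 = 7

7


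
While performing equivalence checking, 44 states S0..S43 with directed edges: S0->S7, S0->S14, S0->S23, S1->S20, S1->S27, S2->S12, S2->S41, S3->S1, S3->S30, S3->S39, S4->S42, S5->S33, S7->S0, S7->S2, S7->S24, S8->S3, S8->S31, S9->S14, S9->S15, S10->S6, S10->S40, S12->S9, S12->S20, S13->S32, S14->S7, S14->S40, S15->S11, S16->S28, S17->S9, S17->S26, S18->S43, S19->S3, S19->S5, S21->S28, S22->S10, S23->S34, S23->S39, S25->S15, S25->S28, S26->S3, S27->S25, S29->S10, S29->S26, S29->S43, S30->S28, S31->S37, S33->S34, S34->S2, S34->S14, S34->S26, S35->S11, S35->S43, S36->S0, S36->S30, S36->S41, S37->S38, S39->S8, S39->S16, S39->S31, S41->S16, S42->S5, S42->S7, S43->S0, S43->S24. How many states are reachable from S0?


BFS from S0:
  layer 0: {S0}
  layer 1: {S7, S14, S23}
  layer 2: {S2, S24, S34, S39, S40}
  layer 3: {S8, S12, S16, S26, S31, S41}
  layer 4: {S3, S9, S20, S28, S37}
  layer 5: {S1, S15, S30, S38}
  layer 6: {S11, S27}
  layer 7: {S25}
Reachable set: {S0, S1, S2, S3, S7, S8, S9, S11, S12, S14, S15, S16, S20, S23, S24, S25, S26, S27, S28, S30, S31, S34, S37, S38, S39, S40, S41}
Count = 27

27


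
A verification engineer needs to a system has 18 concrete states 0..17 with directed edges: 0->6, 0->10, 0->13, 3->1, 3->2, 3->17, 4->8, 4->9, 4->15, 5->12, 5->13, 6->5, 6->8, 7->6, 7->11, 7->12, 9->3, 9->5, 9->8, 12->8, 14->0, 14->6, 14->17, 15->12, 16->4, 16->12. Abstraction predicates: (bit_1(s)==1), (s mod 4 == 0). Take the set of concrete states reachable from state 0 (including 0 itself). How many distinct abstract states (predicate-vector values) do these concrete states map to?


BFS from 0:
Concrete reachable: {0, 5, 6, 8, 10, 12, 13}
Abstract via predicates (bit_1(s)==1), (s mod 4 == 0):
  (0,0) <- {5, 13}
  (0,1) <- {0, 8, 12}
  (1,0) <- {6, 10}
Distinct abstract states = 3

3


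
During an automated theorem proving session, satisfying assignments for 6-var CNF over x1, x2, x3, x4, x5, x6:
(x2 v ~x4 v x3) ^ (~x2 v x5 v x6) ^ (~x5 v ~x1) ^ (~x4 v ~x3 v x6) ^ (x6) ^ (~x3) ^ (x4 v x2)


CNF with 7 clauses over 6 vars (64 assignments).
An assignment satisfies CNF iff every clause has >=1 true literal.
Check each row (bits = x1,x2,x3,x4,x5,x6; clause T/F shown):
  row 0 [000000]: clauses=TTTTFTF -> 0
  row 1 [000001]: clauses=TTTTTTF -> 0
  row 2 [000010]: clauses=TTTTFTF -> 0
  row 3 [000011]: clauses=TTTTTTF -> 0
  row 4 [000100]: clauses=FTTTFTT -> 0
  (every remaining row is evaluated the same way; all 64 results are listed next)
Full result column, 8 rows per line (x1,x2,x3 fixed per line; x4,x5,x6 runs 000..111 left to right):
  rows 0-7 [x1,x2,x3=000]: 00000000  (ones: 0)
  rows 8-15 [x1,x2,x3=001]: 00000000  (ones: 0)
  rows 16-23 [x1,x2,x3=010]: 01010101  (ones: 4)
  rows 24-31 [x1,x2,x3=011]: 00000000  (ones: 0)
  rows 32-39 [x1,x2,x3=100]: 00000000  (ones: 0)
  rows 40-47 [x1,x2,x3=101]: 00000000  (ones: 0)
  rows 48-55 [x1,x2,x3=110]: 01000100  (ones: 2)
  rows 56-63 [x1,x2,x3=111]: 00000000  (ones: 0)
Satisfying assignments = 0+0+4+0+0+0+2+0 = 6

6


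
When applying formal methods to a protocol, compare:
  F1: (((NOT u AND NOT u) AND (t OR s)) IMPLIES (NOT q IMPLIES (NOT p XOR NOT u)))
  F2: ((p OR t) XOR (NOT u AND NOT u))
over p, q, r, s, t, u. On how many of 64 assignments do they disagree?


F1 = (((NOT u AND NOT u) AND (t OR s)) IMPLIES (NOT q IMPLIES (NOT p XOR NOT u)))
F2 = ((p OR t) XOR (NOT u AND NOT u))
Evaluate both on each of 64 rows (bits = p,q,r,s,t,u):
  row 0 [000000]: F1=1 F2=1 -> 0
  row 1 [000001]: F1=1 F2=0 (differ) -> 1
  row 2 [000010]: F1=0 F2=0 -> 0
  row 3 [000011]: F1=1 F2=1 -> 0
  row 4 [000100]: F1=0 F2=1 (differ) -> 1
  (every remaining row is evaluated the same way; all 64 results are listed next)
Full result column, 8 rows per line (p,q,r fixed per line; s,t,u runs 000..111 left to right):
  rows 0-7 [p,q,r=000]: 01001100  (ones: 3)
  rows 8-15 [p,q,r=001]: 01001100  (ones: 3)
  rows 16-23 [p,q,r=010]: 01100110  (ones: 4)
  rows 24-31 [p,q,r=011]: 01100110  (ones: 4)
  rows 32-39 [p,q,r=100]: 10101010  (ones: 4)
  rows 40-47 [p,q,r=101]: 10101010  (ones: 4)
  rows 48-55 [p,q,r=110]: 10101010  (ones: 4)
  rows 56-63 [p,q,r=111]: 10101010  (ones: 4)
Disagreements = 3+3+4+4+4+4+4+4 = 30

30


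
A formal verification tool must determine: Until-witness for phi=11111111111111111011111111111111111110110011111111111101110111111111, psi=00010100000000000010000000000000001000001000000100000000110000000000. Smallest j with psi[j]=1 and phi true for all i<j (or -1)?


(phi U psi) at 0: need smallest j with psi[j]=1 and phi[i]=1 for all i in [0,j).
Scan from step 0:
  step 0: phi=1, psi=0 -> continue
  step 1: phi=1, psi=0 -> continue
  step 2: phi=1, psi=0 -> continue
  step 3: psi=1 and phi held for [0,3) -> witness found
Witness step = 3

3


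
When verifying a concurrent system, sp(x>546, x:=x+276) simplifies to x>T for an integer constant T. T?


Formula: sp(P, x:=E) = exists old_x. (x = E[old_x/x]) AND P[old_x/x] (old_x is the value of x before the assignment; eliminate old_x by solving x = E[old_x/x] for old_x)
Step 1: Precondition P: x>546, i.e. old_x > 546
Step 2: Assignment gives x = old_x + 276, so old_x = x - 276
Step 3: Substitute into P: x - 276 > 546
Step 4: Simplify: x > 546+276 = 822

822


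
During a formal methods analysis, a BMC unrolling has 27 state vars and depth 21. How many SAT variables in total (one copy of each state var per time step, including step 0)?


BMC unrolls to depth k, creating one copy of each state var for steps 0..k.
Step count = 21 + 1 = 22 (steps 0 through 21)
Vars per step = 27
Total = 27 * 22 = 594

594


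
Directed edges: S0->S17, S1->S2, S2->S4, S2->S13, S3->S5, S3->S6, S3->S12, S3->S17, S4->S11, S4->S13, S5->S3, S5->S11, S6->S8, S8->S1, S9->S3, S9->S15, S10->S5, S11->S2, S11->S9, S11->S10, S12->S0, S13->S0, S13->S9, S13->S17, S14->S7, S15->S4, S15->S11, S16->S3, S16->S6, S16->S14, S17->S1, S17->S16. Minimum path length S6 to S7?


BFS layer-by-layer from S6:
  dist 0: {S6}
  dist 1: {S8}
  dist 2: {S1}
  dist 3: {S2}
  dist 4: {S4, S13}
  dist 5: {S0, S9, S11, S17}
  dist 6: {S3, S10, S15, S16}
  dist 7: {S5, S12, S14}
  dist 8: {S7}
  -> S7 reached at distance 8
Shortest path length = 8

8


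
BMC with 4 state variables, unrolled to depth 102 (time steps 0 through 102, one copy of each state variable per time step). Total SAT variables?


BMC unrolls to depth k, creating one copy of each state var for steps 0..k.
Step count = 102 + 1 = 103 (steps 0 through 102)
Vars per step = 4
Total = 4 * 103 = 412

412


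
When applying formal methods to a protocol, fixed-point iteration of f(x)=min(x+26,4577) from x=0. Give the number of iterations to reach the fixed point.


Step 1: x=0, cap=4577, increment=26
Step 2: x grows by 26 each step until capped at 4577; fixed point is x=4577
Step 3: iterations = ceil(4577/26) = 177

177


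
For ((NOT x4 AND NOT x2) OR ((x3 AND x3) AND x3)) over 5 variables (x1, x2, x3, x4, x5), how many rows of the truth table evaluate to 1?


Formula: ((NOT x4 AND NOT x2) OR ((x3 AND x3) AND x3)) over 5 vars (32 rows)
Evaluate each row (x1, x2, x3, x4, x5 as bits, MSB first):
  row 0 [00000]: ((NOT 0 AND NOT 0) OR ((0 AND 0) AND 0)) -> 1
  row 1 [00001]: ((NOT 0 AND NOT 0) OR ((0 AND 0) AND 0)) -> 1
  row 2 [00010]: ((NOT 1 AND NOT 0) OR ((0 AND 0) AND 0)) -> 0
  row 3 [00011]: ((NOT 1 AND NOT 0) OR ((0 AND 0) AND 0)) -> 0
  row 4 [00100]: ((NOT 0 AND NOT 0) OR ((1 AND 1) AND 1)) -> 1
  row 5 [00101]: ((NOT 0 AND NOT 0) OR ((1 AND 1) AND 1)) -> 1
  row 6 [00110]: ((NOT 1 AND NOT 0) OR ((1 AND 1) AND 1)) -> 1
  row 7 [00111]: ((NOT 1 AND NOT 0) OR ((1 AND 1) AND 1)) -> 1
  row 8 [01000]: ((NOT 0 AND NOT 1) OR ((0 AND 0) AND 0)) -> 0
  row 9 [01001]: ((NOT 0 AND NOT 1) OR ((0 AND 0) AND 0)) -> 0
  row 10 [01010]: ((NOT 1 AND NOT 1) OR ((0 AND 0) AND 0)) -> 0
  row 11 [01011]: ((NOT 1 AND NOT 1) OR ((0 AND 0) AND 0)) -> 0
  row 12 [01100]: ((NOT 0 AND NOT 1) OR ((1 AND 1) AND 1)) -> 1
  row 13 [01101]: ((NOT 0 AND NOT 1) OR ((1 AND 1) AND 1)) -> 1
  row 14 [01110]: ((NOT 1 AND NOT 1) OR ((1 AND 1) AND 1)) -> 1
  row 15 [01111]: ((NOT 1 AND NOT 1) OR ((1 AND 1) AND 1)) -> 1
  row 16 [10000]: ((NOT 0 AND NOT 0) OR ((0 AND 0) AND 0)) -> 1
  row 17 [10001]: ((NOT 0 AND NOT 0) OR ((0 AND 0) AND 0)) -> 1
  row 18 [10010]: ((NOT 1 AND NOT 0) OR ((0 AND 0) AND 0)) -> 0
  row 19 [10011]: ((NOT 1 AND NOT 0) OR ((0 AND 0) AND 0)) -> 0
  row 20 [10100]: ((NOT 0 AND NOT 0) OR ((1 AND 1) AND 1)) -> 1
  row 21 [10101]: ((NOT 0 AND NOT 0) OR ((1 AND 1) AND 1)) -> 1
  row 22 [10110]: ((NOT 1 AND NOT 0) OR ((1 AND 1) AND 1)) -> 1
  row 23 [10111]: ((NOT 1 AND NOT 0) OR ((1 AND 1) AND 1)) -> 1
  row 24 [11000]: ((NOT 0 AND NOT 1) OR ((0 AND 0) AND 0)) -> 0
  row 25 [11001]: ((NOT 0 AND NOT 1) OR ((0 AND 0) AND 0)) -> 0
  row 26 [11010]: ((NOT 1 AND NOT 1) OR ((0 AND 0) AND 0)) -> 0
  row 27 [11011]: ((NOT 1 AND NOT 1) OR ((0 AND 0) AND 0)) -> 0
  row 28 [11100]: ((NOT 0 AND NOT 1) OR ((1 AND 1) AND 1)) -> 1
  row 29 [11101]: ((NOT 0 AND NOT 1) OR ((1 AND 1) AND 1)) -> 1
  row 30 [11110]: ((NOT 1 AND NOT 1) OR ((1 AND 1) AND 1)) -> 1
  row 31 [11111]: ((NOT 1 AND NOT 1) OR ((1 AND 1) AND 1)) -> 1
Full result column, 8 rows per line (x1,x2 fixed per line; x3,x4,x5 runs 000..111 left to right):
  rows 0-7 [x1,x2=00]: 11001111  (ones: 6)
  rows 8-15 [x1,x2=01]: 00001111  (ones: 4)
  rows 16-23 [x1,x2=10]: 11001111  (ones: 6)
  rows 24-31 [x1,x2=11]: 00001111  (ones: 4)
Count of 1-rows = 6+4+6+4 = 20

20


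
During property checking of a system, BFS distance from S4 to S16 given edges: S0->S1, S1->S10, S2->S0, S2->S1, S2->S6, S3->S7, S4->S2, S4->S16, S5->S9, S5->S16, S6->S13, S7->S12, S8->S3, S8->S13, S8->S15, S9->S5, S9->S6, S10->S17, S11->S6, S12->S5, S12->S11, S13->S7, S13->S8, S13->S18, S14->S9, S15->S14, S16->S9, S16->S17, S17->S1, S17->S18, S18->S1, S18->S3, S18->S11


BFS layer-by-layer from S4:
  dist 0: {S4}
  dist 1: {S2, S16}
  -> S16 reached at distance 1
Shortest path length = 1

1


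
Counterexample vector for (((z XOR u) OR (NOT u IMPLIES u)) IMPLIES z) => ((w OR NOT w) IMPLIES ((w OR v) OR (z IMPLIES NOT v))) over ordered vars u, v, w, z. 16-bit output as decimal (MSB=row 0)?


F1 = (((z XOR u) OR (NOT u IMPLIES u)) IMPLIES z)
F2 = ((w OR NOT w) IMPLIES ((w OR v) OR (z IMPLIES NOT v)))
Counterexample to F1=>F2 is where F1=1 and F2=0.
Evaluate each row (bits = u,v,w,z, MSB first):
  row 0 [0000]: F1=1 F2=1 -> F1&~F2 -> 0
  row 1 [0001]: F1=1 F2=1 -> F1&~F2 -> 0
  row 2 [0010]: F1=1 F2=1 -> F1&~F2 -> 0
  row 3 [0011]: F1=1 F2=1 -> F1&~F2 -> 0
  row 4 [0100]: F1=1 F2=1 -> F1&~F2 -> 0
  row 5 [0101]: F1=1 F2=1 -> F1&~F2 -> 0
  row 6 [0110]: F1=1 F2=1 -> F1&~F2 -> 0
  row 7 [0111]: F1=1 F2=1 -> F1&~F2 -> 0
  row 8 [1000]: F1=0 F2=1 -> F1&~F2 -> 0
  row 9 [1001]: F1=1 F2=1 -> F1&~F2 -> 0
  row 10 [1010]: F1=0 F2=1 -> F1&~F2 -> 0
  row 11 [1011]: F1=1 F2=1 -> F1&~F2 -> 0
  row 12 [1100]: F1=0 F2=1 -> F1&~F2 -> 0
  row 13 [1101]: F1=1 F2=1 -> F1&~F2 -> 0
  row 14 [1110]: F1=0 F2=1 -> F1&~F2 -> 0
  row 15 [1111]: F1=1 F2=1 -> F1&~F2 -> 0
Full result column, 4 rows per line (u,v fixed per line; w,z runs 00..11 left to right):
  rows 0-3 [u,v=00]: 0000  = hex 0
  rows 4-7 [u,v=01]: 0000  = hex 0
  rows 8-11 [u,v=10]: 0000  = hex 0
  rows 12-15 [u,v=11]: 0000  = hex 0
Counterexample vector (row 0 .. row 15) = 0000000000000000
Output column grouped in 4s = 0000 0000 0000 0000 = 0x0000
Convert to decimal digit by digit (value = value*16 + digit):
  0 -> 0
  0*16 + 0 = 0
  0*16 + 0 = 0
  0*16 + 0 = 0
Decimal = 0

0
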